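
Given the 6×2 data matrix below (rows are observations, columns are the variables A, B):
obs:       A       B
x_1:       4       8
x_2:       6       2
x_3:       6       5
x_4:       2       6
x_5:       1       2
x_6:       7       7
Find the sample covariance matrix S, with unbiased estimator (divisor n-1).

Step 1 — column means:
  mean(A) = (4 + 6 + 6 + 2 + 1 + 7) / 6 = 26/6 = 4.3333
  mean(B) = (8 + 2 + 5 + 6 + 2 + 7) / 6 = 30/6 = 5

Step 2 — sample covariance S[i,j] = (1/(n-1)) · Σ_k (x_{k,i} - mean_i) · (x_{k,j} - mean_j), with n-1 = 5.
  S[A,A] = ((-0.3333)·(-0.3333) + (1.6667)·(1.6667) + (1.6667)·(1.6667) + (-2.3333)·(-2.3333) + (-3.3333)·(-3.3333) + (2.6667)·(2.6667)) / 5 = 29.3333/5 = 5.8667
  S[A,B] = ((-0.3333)·(3) + (1.6667)·(-3) + (1.6667)·(0) + (-2.3333)·(1) + (-3.3333)·(-3) + (2.6667)·(2)) / 5 = 7/5 = 1.4
  S[B,B] = ((3)·(3) + (-3)·(-3) + (0)·(0) + (1)·(1) + (-3)·(-3) + (2)·(2)) / 5 = 32/5 = 6.4

S is symmetric (S[j,i] = S[i,j]). Assembling:

S = [[5.8667, 1.4],
 [1.4, 6.4]]


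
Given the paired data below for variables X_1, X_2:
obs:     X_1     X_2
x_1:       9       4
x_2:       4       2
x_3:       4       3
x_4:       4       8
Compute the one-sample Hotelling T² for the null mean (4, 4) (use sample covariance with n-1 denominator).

Step 1 — sample mean vector:
  mean(X_1) = (9 + 4 + 4 + 4) / 4 = 21/4 = 5.25
  mean(X_2) = (4 + 2 + 3 + 8) / 4 = 17/4 = 4.25
  x̄ = (5.25, 4.25),  deviation x̄ - mu_0 = (5.25, 4.25) - (4, 4) = (1.25, 0.25).

Step 2 — sample covariance matrix, S[i,j] = (1/(n-1)) · Σ_k (x_{k,i} - mean_i) · (x_{k,j} - mean_j), divisor n-1 = 3:
  S[X_1,X_1] = ((3.75)·(3.75) + (-1.25)·(-1.25) + (-1.25)·(-1.25) + (-1.25)·(-1.25)) / 3 = 18.75/3 = 6.25
  S[X_1,X_2] = ((3.75)·(-0.25) + (-1.25)·(-2.25) + (-1.25)·(-1.25) + (-1.25)·(3.75)) / 3 = -1.25/3 = -0.4167
  S[X_2,X_2] = ((-0.25)·(-0.25) + (-2.25)·(-2.25) + (-1.25)·(-1.25) + (3.75)·(3.75)) / 3 = 20.75/3 = 6.9167
  S = [[6.25, -0.4167],
 [-0.4167, 6.9167]].

Step 3 — invert S. det(S) = 6.25·6.9167 - (-0.4167)² = 43.0556.
  S^{-1} = (1/det) · [[d, -b], [-b, a]] = [[0.1606, 0.0097],
 [0.0097, 0.1452]].

Step 4 — quadratic form (x̄ - mu_0)^T · S^{-1} · (x̄ - mu_0):
  S^{-1} · (x̄ - mu_0) = (0.2032, 0.0484),
  (x̄ - mu_0)^T · [...] = (1.25)·(0.2032) + (0.25)·(0.0484) = 0.2661.

Step 5 — scale by n: T² = 4 · 0.2661 = 1.0645.

T² ≈ 1.0645


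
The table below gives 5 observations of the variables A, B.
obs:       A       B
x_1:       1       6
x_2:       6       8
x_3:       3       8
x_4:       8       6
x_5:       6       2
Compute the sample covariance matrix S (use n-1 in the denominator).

Step 1 — column means:
  mean(A) = (1 + 6 + 3 + 8 + 6) / 5 = 24/5 = 4.8
  mean(B) = (6 + 8 + 8 + 6 + 2) / 5 = 30/5 = 6

Step 2 — sample covariance S[i,j] = (1/(n-1)) · Σ_k (x_{k,i} - mean_i) · (x_{k,j} - mean_j), with n-1 = 4.
  S[A,A] = ((-3.8)·(-3.8) + (1.2)·(1.2) + (-1.8)·(-1.8) + (3.2)·(3.2) + (1.2)·(1.2)) / 4 = 30.8/4 = 7.7
  S[A,B] = ((-3.8)·(0) + (1.2)·(2) + (-1.8)·(2) + (3.2)·(0) + (1.2)·(-4)) / 4 = -6/4 = -1.5
  S[B,B] = ((0)·(0) + (2)·(2) + (2)·(2) + (0)·(0) + (-4)·(-4)) / 4 = 24/4 = 6

S is symmetric (S[j,i] = S[i,j]). Assembling:

S = [[7.7, -1.5],
 [-1.5, 6]]


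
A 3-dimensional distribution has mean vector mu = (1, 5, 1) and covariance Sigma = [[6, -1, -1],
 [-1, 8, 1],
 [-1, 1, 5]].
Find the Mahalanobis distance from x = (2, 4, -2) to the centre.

Step 1 — centre the observation: (x - mu) = (1, -1, -3).

Step 2 — invert Sigma (cofactor / det for 3×3, or solve directly):
  Sigma^{-1} = [[0.1749, 0.0179, 0.0314],
 [0.0179, 0.13, -0.0224],
 [0.0314, -0.0224, 0.2108]].

Step 3 — form the quadratic (x - mu)^T · Sigma^{-1} · (x - mu):
  Sigma^{-1} · (x - mu) = (0.0628, -0.0448, -0.5785).
  (x - mu)^T · [Sigma^{-1} · (x - mu)] = (1)·(0.0628) + (-1)·(-0.0448) + (-3)·(-0.5785) = 1.843.

Step 4 — take square root: d = √(1.843) ≈ 1.3576.

d(x, mu) = √(1.843) ≈ 1.3576


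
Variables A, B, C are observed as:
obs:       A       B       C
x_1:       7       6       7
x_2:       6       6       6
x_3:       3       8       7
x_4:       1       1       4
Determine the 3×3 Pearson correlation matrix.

Step 1 — column means:
  mean(A) = (7 + 6 + 3 + 1) / 4 = 17/4 = 4.25
  mean(B) = (6 + 6 + 8 + 1) / 4 = 21/4 = 5.25
  mean(C) = (7 + 6 + 7 + 4) / 4 = 24/4 = 6

Step 2 — sample variances and covariances s[i,j] = (1/(n-1)) · Σ_k (x_{k,i} - mean_i) · (x_{k,j} - mean_j), with n-1 = 3:
  s[A,A] = ((2.75)·(2.75) + (1.75)·(1.75) + (-1.25)·(-1.25) + (-3.25)·(-3.25)) / 3 = 22.75/3 = 7.5833
  s[A,B] = ((2.75)·(0.75) + (1.75)·(0.75) + (-1.25)·(2.75) + (-3.25)·(-4.25)) / 3 = 13.75/3 = 4.5833
  s[A,C] = ((2.75)·(1) + (1.75)·(0) + (-1.25)·(1) + (-3.25)·(-2)) / 3 = 8/3 = 2.6667
  s[B,B] = ((0.75)·(0.75) + (0.75)·(0.75) + (2.75)·(2.75) + (-4.25)·(-4.25)) / 3 = 26.75/3 = 8.9167
  s[B,C] = ((0.75)·(1) + (0.75)·(0) + (2.75)·(1) + (-4.25)·(-2)) / 3 = 12/3 = 4
  s[C,C] = ((1)·(1) + (0)·(0) + (1)·(1) + (-2)·(-2)) / 3 = 6/3 = 2
  Sample standard deviations s_i = √(s[i,i]):
  s(A) = √(7.5833) = 2.7538
  s(B) = √(8.9167) = 2.9861
  s(C) = √(2) = 1.4142

Step 3 — r_{ij} = s_{ij} / (s_i · s_j):
  r[A,A] = 1 (diagonal).
  r[A,B] = 4.5833 / (2.7538 · 2.9861) = 4.5833 / 8.223 = 0.5574
  r[A,C] = 2.6667 / (2.7538 · 1.4142) = 2.6667 / 3.8944 = 0.6847
  r[B,B] = 1 (diagonal).
  r[B,C] = 4 / (2.9861 · 1.4142) = 4 / 4.223 = 0.9472
  r[C,C] = 1 (diagonal).

R is symmetric with unit diagonal. Assembling:

R = [[1, 0.5574, 0.6847],
 [0.5574, 1, 0.9472],
 [0.6847, 0.9472, 1]]


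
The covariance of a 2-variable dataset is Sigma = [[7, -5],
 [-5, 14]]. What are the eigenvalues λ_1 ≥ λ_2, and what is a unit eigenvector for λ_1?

Step 1 — characteristic polynomial of 2×2 Sigma:
  det(Sigma - λI) = λ² - trace · λ + det = 0.
  trace = 7 + 14 = 21, det = 7·14 - (-5)² = 73.
Step 2 — discriminant:
  Δ = trace² - 4·det = 441 - 292 = 149.
Step 3 — eigenvalues:
  λ = (trace ± √Δ)/2 = (21 ± 12.2066)/2,
  λ_1 = 16.6033,  λ_2 = 4.3967.

Step 4 — unit eigenvector for λ_1: solve (Sigma - λ_1 I)v = 0. First row:
  (7 - 16.6033)·v_x + (-5)·v_y = 0, i.e. (-9.6033)·v_x + (-5)·v_y = 0,
  so v ∝ (b, λ_1 - a) = (-5, 9.6033); multiply by -1 so the first entry is positive: u = (5, -9.6033).
  ||u|| = √((5)² + (-9.6033)²) = √(117.2229) ≈ 10.827,
  v_1 = u/||u|| ≈ (0.4618, -0.887) (||v_1|| = 1).

λ_1 = 16.6033,  λ_2 = 4.3967;  v_1 ≈ (0.4618, -0.887)


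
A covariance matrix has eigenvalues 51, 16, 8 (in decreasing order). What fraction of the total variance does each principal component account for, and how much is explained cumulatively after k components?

Step 1 — total variance = trace(Sigma) = Σ λ_i = 51 + 16 + 8 = 75.

Step 2 — fraction explained by component i = λ_i / Σ λ:
  PC1: 51/75 = 0.68
  PC2: 16/75 = 0.2133
  PC3: 8/75 = 0.1067

Step 3 — cumulative fraction after k components = (λ_1 + ... + λ_k) / Σ λ:
  k = 1: 51/75 = 0.68
  k = 2: (51 + 16)/75 = 67/75 = 0.8933
  k = 3: (51 + 16 + 8)/75 = 75/75 = 1

Summary (fraction, with percent):

explained: PC1 0.68 (68%), PC2 0.2133 (21.33%), PC3 0.1067 (10.67%);  cumulative: 0.68, 0.8933, 1


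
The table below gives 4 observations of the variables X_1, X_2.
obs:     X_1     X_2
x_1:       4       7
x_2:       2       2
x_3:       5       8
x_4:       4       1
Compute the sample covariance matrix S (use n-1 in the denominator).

Step 1 — column means:
  mean(X_1) = (4 + 2 + 5 + 4) / 4 = 15/4 = 3.75
  mean(X_2) = (7 + 2 + 8 + 1) / 4 = 18/4 = 4.5

Step 2 — sample covariance S[i,j] = (1/(n-1)) · Σ_k (x_{k,i} - mean_i) · (x_{k,j} - mean_j), with n-1 = 3.
  S[X_1,X_1] = ((0.25)·(0.25) + (-1.75)·(-1.75) + (1.25)·(1.25) + (0.25)·(0.25)) / 3 = 4.75/3 = 1.5833
  S[X_1,X_2] = ((0.25)·(2.5) + (-1.75)·(-2.5) + (1.25)·(3.5) + (0.25)·(-3.5)) / 3 = 8.5/3 = 2.8333
  S[X_2,X_2] = ((2.5)·(2.5) + (-2.5)·(-2.5) + (3.5)·(3.5) + (-3.5)·(-3.5)) / 3 = 37/3 = 12.3333

S is symmetric (S[j,i] = S[i,j]). Assembling:

S = [[1.5833, 2.8333],
 [2.8333, 12.3333]]


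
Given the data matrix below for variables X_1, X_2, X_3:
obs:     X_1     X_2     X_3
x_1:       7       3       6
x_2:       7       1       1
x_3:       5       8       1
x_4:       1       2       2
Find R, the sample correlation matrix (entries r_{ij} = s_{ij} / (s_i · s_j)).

Step 1 — column means:
  mean(X_1) = (7 + 7 + 5 + 1) / 4 = 20/4 = 5
  mean(X_2) = (3 + 1 + 8 + 2) / 4 = 14/4 = 3.5
  mean(X_3) = (6 + 1 + 1 + 2) / 4 = 10/4 = 2.5

Step 2 — sample variances and covariances s[i,j] = (1/(n-1)) · Σ_k (x_{k,i} - mean_i) · (x_{k,j} - mean_j), with n-1 = 3:
  s[X_1,X_1] = ((2)·(2) + (2)·(2) + (0)·(0) + (-4)·(-4)) / 3 = 24/3 = 8
  s[X_1,X_2] = ((2)·(-0.5) + (2)·(-2.5) + (0)·(4.5) + (-4)·(-1.5)) / 3 = 0/3 = 0
  s[X_1,X_3] = ((2)·(3.5) + (2)·(-1.5) + (0)·(-1.5) + (-4)·(-0.5)) / 3 = 6/3 = 2
  s[X_2,X_2] = ((-0.5)·(-0.5) + (-2.5)·(-2.5) + (4.5)·(4.5) + (-1.5)·(-1.5)) / 3 = 29/3 = 9.6667
  s[X_2,X_3] = ((-0.5)·(3.5) + (-2.5)·(-1.5) + (4.5)·(-1.5) + (-1.5)·(-0.5)) / 3 = -4/3 = -1.3333
  s[X_3,X_3] = ((3.5)·(3.5) + (-1.5)·(-1.5) + (-1.5)·(-1.5) + (-0.5)·(-0.5)) / 3 = 17/3 = 5.6667
  Sample standard deviations s_i = √(s[i,i]):
  s(X_1) = √(8) = 2.8284
  s(X_2) = √(9.6667) = 3.1091
  s(X_3) = √(5.6667) = 2.3805

Step 3 — r_{ij} = s_{ij} / (s_i · s_j):
  r[X_1,X_1] = 1 (diagonal).
  r[X_1,X_2] = 0 / (2.8284 · 3.1091) = 0 / 8.7939 = 0
  r[X_1,X_3] = 2 / (2.8284 · 2.3805) = 2 / 6.733 = 0.297
  r[X_2,X_2] = 1 (diagonal).
  r[X_2,X_3] = -1.3333 / (3.1091 · 2.3805) = -1.3333 / 7.4012 = -0.1802
  r[X_3,X_3] = 1 (diagonal).

R is symmetric with unit diagonal. Assembling:

R = [[1, 0, 0.297],
 [0, 1, -0.1802],
 [0.297, -0.1802, 1]]


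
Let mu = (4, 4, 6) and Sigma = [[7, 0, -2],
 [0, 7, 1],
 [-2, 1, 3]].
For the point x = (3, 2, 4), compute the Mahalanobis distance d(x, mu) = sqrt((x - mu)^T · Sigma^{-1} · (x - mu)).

Step 1 — centre the observation: (x - mu) = (-1, -2, -2).

Step 2 — invert Sigma (cofactor / det for 3×3, or solve directly):
  Sigma^{-1} = [[0.1786, -0.0179, 0.125],
 [-0.0179, 0.1518, -0.0625],
 [0.125, -0.0625, 0.4375]].

Step 3 — form the quadratic (x - mu)^T · Sigma^{-1} · (x - mu):
  Sigma^{-1} · (x - mu) = (-0.3929, -0.1607, -0.875).
  (x - mu)^T · [Sigma^{-1} · (x - mu)] = (-1)·(-0.3929) + (-2)·(-0.1607) + (-2)·(-0.875) = 2.4643.

Step 4 — take square root: d = √(2.4643) ≈ 1.5698.

d(x, mu) = √(2.4643) ≈ 1.5698


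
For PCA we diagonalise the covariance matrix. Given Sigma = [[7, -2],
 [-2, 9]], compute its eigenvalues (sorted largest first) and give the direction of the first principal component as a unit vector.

Step 1 — characteristic polynomial of 2×2 Sigma:
  det(Sigma - λI) = λ² - trace · λ + det = 0.
  trace = 7 + 9 = 16, det = 7·9 - (-2)² = 59.
Step 2 — discriminant:
  Δ = trace² - 4·det = 256 - 236 = 20.
Step 3 — eigenvalues:
  λ = (trace ± √Δ)/2 = (16 ± 4.4721)/2,
  λ_1 = 10.2361,  λ_2 = 5.7639.

Step 4 — unit eigenvector for λ_1: solve (Sigma - λ_1 I)v = 0. First row:
  (7 - 10.2361)·v_x + (-2)·v_y = 0, i.e. (-3.2361)·v_x + (-2)·v_y = 0,
  so v ∝ (b, λ_1 - a) = (-2, 3.2361); multiply by -1 so the first entry is positive: u = (2, -3.2361).
  ||u|| = √((2)² + (-3.2361)²) = √(14.4721) ≈ 3.8042,
  v_1 = u/||u|| ≈ (0.5257, -0.8507) (||v_1|| = 1).

λ_1 = 10.2361,  λ_2 = 5.7639;  v_1 ≈ (0.5257, -0.8507)


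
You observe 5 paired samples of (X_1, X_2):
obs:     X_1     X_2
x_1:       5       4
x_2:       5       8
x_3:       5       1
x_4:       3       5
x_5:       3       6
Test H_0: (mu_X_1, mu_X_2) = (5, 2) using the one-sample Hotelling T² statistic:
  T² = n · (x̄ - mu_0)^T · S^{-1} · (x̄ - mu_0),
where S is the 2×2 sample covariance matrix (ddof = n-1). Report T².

Step 1 — sample mean vector:
  mean(X_1) = (5 + 5 + 5 + 3 + 3) / 5 = 21/5 = 4.2
  mean(X_2) = (4 + 8 + 1 + 5 + 6) / 5 = 24/5 = 4.8
  x̄ = (4.2, 4.8),  deviation x̄ - mu_0 = (4.2, 4.8) - (5, 2) = (-0.8, 2.8).

Step 2 — sample covariance matrix, S[i,j] = (1/(n-1)) · Σ_k (x_{k,i} - mean_i) · (x_{k,j} - mean_j), divisor n-1 = 4:
  S[X_1,X_1] = ((0.8)·(0.8) + (0.8)·(0.8) + (0.8)·(0.8) + (-1.2)·(-1.2) + (-1.2)·(-1.2)) / 4 = 4.8/4 = 1.2
  S[X_1,X_2] = ((0.8)·(-0.8) + (0.8)·(3.2) + (0.8)·(-3.8) + (-1.2)·(0.2) + (-1.2)·(1.2)) / 4 = -2.8/4 = -0.7
  S[X_2,X_2] = ((-0.8)·(-0.8) + (3.2)·(3.2) + (-3.8)·(-3.8) + (0.2)·(0.2) + (1.2)·(1.2)) / 4 = 26.8/4 = 6.7
  S = [[1.2, -0.7],
 [-0.7, 6.7]].

Step 3 — invert S. det(S) = 1.2·6.7 - (-0.7)² = 7.55.
  S^{-1} = (1/det) · [[d, -b], [-b, a]] = [[0.8874, 0.0927],
 [0.0927, 0.1589]].

Step 4 — quadratic form (x̄ - mu_0)^T · S^{-1} · (x̄ - mu_0):
  S^{-1} · (x̄ - mu_0) = (-0.4503, 0.3709),
  (x̄ - mu_0)^T · [...] = (-0.8)·(-0.4503) + (2.8)·(0.3709) = 1.3987.

Step 5 — scale by n: T² = 5 · 1.3987 = 6.9934.

T² ≈ 6.9934


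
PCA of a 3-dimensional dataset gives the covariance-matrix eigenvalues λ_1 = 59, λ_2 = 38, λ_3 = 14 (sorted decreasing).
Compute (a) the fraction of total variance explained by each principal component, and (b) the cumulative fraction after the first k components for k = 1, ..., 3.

Step 1 — total variance = trace(Sigma) = Σ λ_i = 59 + 38 + 14 = 111.

Step 2 — fraction explained by component i = λ_i / Σ λ:
  PC1: 59/111 = 0.5315
  PC2: 38/111 = 0.3423
  PC3: 14/111 = 0.1261

Step 3 — cumulative fraction after k components = (λ_1 + ... + λ_k) / Σ λ:
  k = 1: 59/111 = 0.5315
  k = 2: (59 + 38)/111 = 97/111 = 0.8739
  k = 3: (59 + 38 + 14)/111 = 111/111 = 1

Summary (fraction, with percent):

explained: PC1 0.5315 (53.15%), PC2 0.3423 (34.23%), PC3 0.1261 (12.61%);  cumulative: 0.5315, 0.8739, 1


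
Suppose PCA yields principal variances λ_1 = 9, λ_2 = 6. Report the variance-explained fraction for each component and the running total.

Step 1 — total variance = trace(Sigma) = Σ λ_i = 9 + 6 = 15.

Step 2 — fraction explained by component i = λ_i / Σ λ:
  PC1: 9/15 = 0.6
  PC2: 6/15 = 0.4

Step 3 — cumulative fraction after k components = (λ_1 + ... + λ_k) / Σ λ:
  k = 1: 9/15 = 0.6
  k = 2: (9 + 6)/15 = 15/15 = 1

Summary (fraction, with percent):

explained: PC1 0.6 (60%), PC2 0.4 (40%);  cumulative: 0.6, 1


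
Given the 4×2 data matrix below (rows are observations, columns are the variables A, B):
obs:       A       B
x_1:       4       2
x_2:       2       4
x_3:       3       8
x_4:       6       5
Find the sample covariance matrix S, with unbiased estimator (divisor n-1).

Step 1 — column means:
  mean(A) = (4 + 2 + 3 + 6) / 4 = 15/4 = 3.75
  mean(B) = (2 + 4 + 8 + 5) / 4 = 19/4 = 4.75

Step 2 — sample covariance S[i,j] = (1/(n-1)) · Σ_k (x_{k,i} - mean_i) · (x_{k,j} - mean_j), with n-1 = 3.
  S[A,A] = ((0.25)·(0.25) + (-1.75)·(-1.75) + (-0.75)·(-0.75) + (2.25)·(2.25)) / 3 = 8.75/3 = 2.9167
  S[A,B] = ((0.25)·(-2.75) + (-1.75)·(-0.75) + (-0.75)·(3.25) + (2.25)·(0.25)) / 3 = -1.25/3 = -0.4167
  S[B,B] = ((-2.75)·(-2.75) + (-0.75)·(-0.75) + (3.25)·(3.25) + (0.25)·(0.25)) / 3 = 18.75/3 = 6.25

S is symmetric (S[j,i] = S[i,j]). Assembling:

S = [[2.9167, -0.4167],
 [-0.4167, 6.25]]


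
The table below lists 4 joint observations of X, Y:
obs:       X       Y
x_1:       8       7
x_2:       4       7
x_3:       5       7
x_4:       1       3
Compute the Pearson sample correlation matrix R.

Step 1 — column means:
  mean(X) = (8 + 4 + 5 + 1) / 4 = 18/4 = 4.5
  mean(Y) = (7 + 7 + 7 + 3) / 4 = 24/4 = 6

Step 2 — sample variances and covariances s[i,j] = (1/(n-1)) · Σ_k (x_{k,i} - mean_i) · (x_{k,j} - mean_j), with n-1 = 3:
  s[X,X] = ((3.5)·(3.5) + (-0.5)·(-0.5) + (0.5)·(0.5) + (-3.5)·(-3.5)) / 3 = 25/3 = 8.3333
  s[X,Y] = ((3.5)·(1) + (-0.5)·(1) + (0.5)·(1) + (-3.5)·(-3)) / 3 = 14/3 = 4.6667
  s[Y,Y] = ((1)·(1) + (1)·(1) + (1)·(1) + (-3)·(-3)) / 3 = 12/3 = 4
  Sample standard deviations s_i = √(s[i,i]):
  s(X) = √(8.3333) = 2.8868
  s(Y) = √(4) = 2

Step 3 — r_{ij} = s_{ij} / (s_i · s_j):
  r[X,X] = 1 (diagonal).
  r[X,Y] = 4.6667 / (2.8868 · 2) = 4.6667 / 5.7735 = 0.8083
  r[Y,Y] = 1 (diagonal).

R is symmetric with unit diagonal. Assembling:

R = [[1, 0.8083],
 [0.8083, 1]]


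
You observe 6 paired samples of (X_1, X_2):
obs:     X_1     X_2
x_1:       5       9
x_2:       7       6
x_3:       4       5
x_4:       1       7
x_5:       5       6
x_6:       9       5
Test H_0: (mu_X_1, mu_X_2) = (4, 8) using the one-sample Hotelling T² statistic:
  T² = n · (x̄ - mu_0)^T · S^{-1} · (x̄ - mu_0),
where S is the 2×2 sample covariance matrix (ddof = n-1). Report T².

Step 1 — sample mean vector:
  mean(X_1) = (5 + 7 + 4 + 1 + 5 + 9) / 6 = 31/6 = 5.1667
  mean(X_2) = (9 + 6 + 5 + 7 + 6 + 5) / 6 = 38/6 = 6.3333
  x̄ = (5.1667, 6.3333),  deviation x̄ - mu_0 = (5.1667, 6.3333) - (4, 8) = (1.1667, -1.6667).

Step 2 — sample covariance matrix, S[i,j] = (1/(n-1)) · Σ_k (x_{k,i} - mean_i) · (x_{k,j} - mean_j), divisor n-1 = 5:
  S[X_1,X_1] = ((-0.1667)·(-0.1667) + (1.8333)·(1.8333) + (-1.1667)·(-1.1667) + (-4.1667)·(-4.1667) + (-0.1667)·(-0.1667) + (3.8333)·(3.8333)) / 5 = 36.8333/5 = 7.3667
  S[X_1,X_2] = ((-0.1667)·(2.6667) + (1.8333)·(-0.3333) + (-1.1667)·(-1.3333) + (-4.1667)·(0.6667) + (-0.1667)·(-0.3333) + (3.8333)·(-1.3333)) / 5 = -7.3333/5 = -1.4667
  S[X_2,X_2] = ((2.6667)·(2.6667) + (-0.3333)·(-0.3333) + (-1.3333)·(-1.3333) + (0.6667)·(0.6667) + (-0.3333)·(-0.3333) + (-1.3333)·(-1.3333)) / 5 = 11.3333/5 = 2.2667
  S = [[7.3667, -1.4667],
 [-1.4667, 2.2667]].

Step 3 — invert S. det(S) = 7.3667·2.2667 - (-1.4667)² = 14.5467.
  S^{-1} = (1/det) · [[d, -b], [-b, a]] = [[0.1558, 0.1008],
 [0.1008, 0.5064]].

Step 4 — quadratic form (x̄ - mu_0)^T · S^{-1} · (x̄ - mu_0):
  S^{-1} · (x̄ - mu_0) = (0.0137, -0.7264),
  (x̄ - mu_0)^T · [...] = (1.1667)·(0.0137) + (-1.6667)·(-0.7264) = 1.2267.

Step 5 — scale by n: T² = 6 · 1.2267 = 7.3602.

T² ≈ 7.3602


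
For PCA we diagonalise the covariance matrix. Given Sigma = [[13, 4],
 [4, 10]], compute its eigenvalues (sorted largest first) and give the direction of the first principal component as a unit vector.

Step 1 — characteristic polynomial of 2×2 Sigma:
  det(Sigma - λI) = λ² - trace · λ + det = 0.
  trace = 13 + 10 = 23, det = 13·10 - (4)² = 114.
Step 2 — discriminant:
  Δ = trace² - 4·det = 529 - 456 = 73.
Step 3 — eigenvalues:
  λ = (trace ± √Δ)/2 = (23 ± 8.544)/2,
  λ_1 = 15.772,  λ_2 = 7.228.

Step 4 — unit eigenvector for λ_1: solve (Sigma - λ_1 I)v = 0. First row:
  (13 - 15.772)·v_x + (4)·v_y = 0, i.e. (-2.772)·v_x + (4)·v_y = 0,
  so v ∝ (b, λ_1 - a) = (4, 2.772) = u.
  ||u|| = √((4)² + (2.772)²) = √(23.684) ≈ 4.8666,
  v_1 = u/||u|| ≈ (0.8219, 0.5696) (||v_1|| = 1).

λ_1 = 15.772,  λ_2 = 7.228;  v_1 ≈ (0.8219, 0.5696)


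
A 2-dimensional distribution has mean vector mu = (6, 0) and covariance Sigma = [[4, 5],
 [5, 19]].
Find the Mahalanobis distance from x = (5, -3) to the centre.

Step 1 — centre the observation: (x - mu) = (-1, -3).

Step 2 — invert Sigma. det(Sigma) = 4·19 - (5)² = 51.
  Sigma^{-1} = (1/det) · [[d, -b], [-b, a]] = [[0.3725, -0.098],
 [-0.098, 0.0784]].

Step 3 — form the quadratic (x - mu)^T · Sigma^{-1} · (x - mu):
  Sigma^{-1} · (x - mu) = (-0.0784, -0.1373).
  (x - mu)^T · [Sigma^{-1} · (x - mu)] = (-1)·(-0.0784) + (-3)·(-0.1373) = 0.4902.

Step 4 — take square root: d = √(0.4902) ≈ 0.7001.

d(x, mu) = √(0.4902) ≈ 0.7001


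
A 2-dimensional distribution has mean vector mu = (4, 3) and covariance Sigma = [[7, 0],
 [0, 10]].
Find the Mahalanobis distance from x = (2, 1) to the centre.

Step 1 — centre the observation: (x - mu) = (-2, -2).

Step 2 — invert Sigma. det(Sigma) = 7·10 - (0)² = 70.
  Sigma^{-1} = (1/det) · [[d, -b], [-b, a]] = [[0.1429, 0],
 [0, 0.1]].

Step 3 — form the quadratic (x - mu)^T · Sigma^{-1} · (x - mu):
  Sigma^{-1} · (x - mu) = (-0.2857, -0.2).
  (x - mu)^T · [Sigma^{-1} · (x - mu)] = (-2)·(-0.2857) + (-2)·(-0.2) = 0.9714.

Step 4 — take square root: d = √(0.9714) ≈ 0.9856.

d(x, mu) = √(0.9714) ≈ 0.9856


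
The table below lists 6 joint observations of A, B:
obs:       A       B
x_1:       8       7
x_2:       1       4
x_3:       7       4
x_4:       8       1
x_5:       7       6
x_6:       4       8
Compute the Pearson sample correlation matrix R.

Step 1 — column means:
  mean(A) = (8 + 1 + 7 + 8 + 7 + 4) / 6 = 35/6 = 5.8333
  mean(B) = (7 + 4 + 4 + 1 + 6 + 8) / 6 = 30/6 = 5

Step 2 — sample variances and covariances s[i,j] = (1/(n-1)) · Σ_k (x_{k,i} - mean_i) · (x_{k,j} - mean_j), with n-1 = 5:
  s[A,A] = ((2.1667)·(2.1667) + (-4.8333)·(-4.8333) + (1.1667)·(1.1667) + (2.1667)·(2.1667) + (1.1667)·(1.1667) + (-1.8333)·(-1.8333)) / 5 = 38.8333/5 = 7.7667
  s[A,B] = ((2.1667)·(2) + (-4.8333)·(-1) + (1.1667)·(-1) + (2.1667)·(-4) + (1.1667)·(1) + (-1.8333)·(3)) / 5 = -5/5 = -1
  s[B,B] = ((2)·(2) + (-1)·(-1) + (-1)·(-1) + (-4)·(-4) + (1)·(1) + (3)·(3)) / 5 = 32/5 = 6.4
  Sample standard deviations s_i = √(s[i,i]):
  s(A) = √(7.7667) = 2.7869
  s(B) = √(6.4) = 2.5298

Step 3 — r_{ij} = s_{ij} / (s_i · s_j):
  r[A,A] = 1 (diagonal).
  r[A,B] = -1 / (2.7869 · 2.5298) = -1 / 7.0503 = -0.1418
  r[B,B] = 1 (diagonal).

R is symmetric with unit diagonal. Assembling:

R = [[1, -0.1418],
 [-0.1418, 1]]


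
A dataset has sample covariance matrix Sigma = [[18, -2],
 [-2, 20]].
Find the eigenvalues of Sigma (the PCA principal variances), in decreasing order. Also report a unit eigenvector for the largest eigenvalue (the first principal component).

Step 1 — characteristic polynomial of 2×2 Sigma:
  det(Sigma - λI) = λ² - trace · λ + det = 0.
  trace = 18 + 20 = 38, det = 18·20 - (-2)² = 356.
Step 2 — discriminant:
  Δ = trace² - 4·det = 1444 - 1424 = 20.
Step 3 — eigenvalues:
  λ = (trace ± √Δ)/2 = (38 ± 4.4721)/2,
  λ_1 = 21.2361,  λ_2 = 16.7639.

Step 4 — unit eigenvector for λ_1: solve (Sigma - λ_1 I)v = 0. First row:
  (18 - 21.2361)·v_x + (-2)·v_y = 0, i.e. (-3.2361)·v_x + (-2)·v_y = 0,
  so v ∝ (b, λ_1 - a) = (-2, 3.2361); multiply by -1 so the first entry is positive: u = (2, -3.2361).
  ||u|| = √((2)² + (-3.2361)²) = √(14.4721) ≈ 3.8042,
  v_1 = u/||u|| ≈ (0.5257, -0.8507) (||v_1|| = 1).

λ_1 = 21.2361,  λ_2 = 16.7639;  v_1 ≈ (0.5257, -0.8507)


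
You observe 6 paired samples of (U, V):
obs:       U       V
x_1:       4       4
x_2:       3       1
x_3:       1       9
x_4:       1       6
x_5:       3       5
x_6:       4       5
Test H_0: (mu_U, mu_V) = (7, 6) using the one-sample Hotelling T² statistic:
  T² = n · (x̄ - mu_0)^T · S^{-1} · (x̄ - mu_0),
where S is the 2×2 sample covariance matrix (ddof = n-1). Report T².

Step 1 — sample mean vector:
  mean(U) = (4 + 3 + 1 + 1 + 3 + 4) / 6 = 16/6 = 2.6667
  mean(V) = (4 + 1 + 9 + 6 + 5 + 5) / 6 = 30/6 = 5
  x̄ = (2.6667, 5),  deviation x̄ - mu_0 = (2.6667, 5) - (7, 6) = (-4.3333, -1).

Step 2 — sample covariance matrix, S[i,j] = (1/(n-1)) · Σ_k (x_{k,i} - mean_i) · (x_{k,j} - mean_j), divisor n-1 = 5:
  S[U,U] = ((1.3333)·(1.3333) + (0.3333)·(0.3333) + (-1.6667)·(-1.6667) + (-1.6667)·(-1.6667) + (0.3333)·(0.3333) + (1.3333)·(1.3333)) / 5 = 9.3333/5 = 1.8667
  S[U,V] = ((1.3333)·(-1) + (0.3333)·(-4) + (-1.6667)·(4) + (-1.6667)·(1) + (0.3333)·(0) + (1.3333)·(0)) / 5 = -11/5 = -2.2
  S[V,V] = ((-1)·(-1) + (-4)·(-4) + (4)·(4) + (1)·(1) + (0)·(0) + (0)·(0)) / 5 = 34/5 = 6.8
  S = [[1.8667, -2.2],
 [-2.2, 6.8]].

Step 3 — invert S. det(S) = 1.8667·6.8 - (-2.2)² = 7.8533.
  S^{-1} = (1/det) · [[d, -b], [-b, a]] = [[0.8659, 0.2801],
 [0.2801, 0.2377]].

Step 4 — quadratic form (x̄ - mu_0)^T · S^{-1} · (x̄ - mu_0):
  S^{-1} · (x̄ - mu_0) = (-4.0323, -1.4516),
  (x̄ - mu_0)^T · [...] = (-4.3333)·(-4.0323) + (-1)·(-1.4516) = 18.9247.

Step 5 — scale by n: T² = 6 · 18.9247 = 113.5484.

T² ≈ 113.5484


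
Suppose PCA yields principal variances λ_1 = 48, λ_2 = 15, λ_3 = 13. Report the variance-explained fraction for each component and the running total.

Step 1 — total variance = trace(Sigma) = Σ λ_i = 48 + 15 + 13 = 76.

Step 2 — fraction explained by component i = λ_i / Σ λ:
  PC1: 48/76 = 0.6316
  PC2: 15/76 = 0.1974
  PC3: 13/76 = 0.1711

Step 3 — cumulative fraction after k components = (λ_1 + ... + λ_k) / Σ λ:
  k = 1: 48/76 = 0.6316
  k = 2: (48 + 15)/76 = 63/76 = 0.8289
  k = 3: (48 + 15 + 13)/76 = 76/76 = 1

Summary (fraction, with percent):

explained: PC1 0.6316 (63.16%), PC2 0.1974 (19.74%), PC3 0.1711 (17.11%);  cumulative: 0.6316, 0.8289, 1


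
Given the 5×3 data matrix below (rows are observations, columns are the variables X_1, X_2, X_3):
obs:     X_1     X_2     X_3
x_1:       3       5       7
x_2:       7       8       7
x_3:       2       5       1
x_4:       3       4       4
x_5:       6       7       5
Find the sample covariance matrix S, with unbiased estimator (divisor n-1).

Step 1 — column means:
  mean(X_1) = (3 + 7 + 2 + 3 + 6) / 5 = 21/5 = 4.2
  mean(X_2) = (5 + 8 + 5 + 4 + 7) / 5 = 29/5 = 5.8
  mean(X_3) = (7 + 7 + 1 + 4 + 5) / 5 = 24/5 = 4.8

Step 2 — sample covariance S[i,j] = (1/(n-1)) · Σ_k (x_{k,i} - mean_i) · (x_{k,j} - mean_j), with n-1 = 4.
  S[X_1,X_1] = ((-1.2)·(-1.2) + (2.8)·(2.8) + (-2.2)·(-2.2) + (-1.2)·(-1.2) + (1.8)·(1.8)) / 4 = 18.8/4 = 4.7
  S[X_1,X_2] = ((-1.2)·(-0.8) + (2.8)·(2.2) + (-2.2)·(-0.8) + (-1.2)·(-1.8) + (1.8)·(1.2)) / 4 = 13.2/4 = 3.3
  S[X_1,X_3] = ((-1.2)·(2.2) + (2.8)·(2.2) + (-2.2)·(-3.8) + (-1.2)·(-0.8) + (1.8)·(0.2)) / 4 = 13.2/4 = 3.3
  S[X_2,X_2] = ((-0.8)·(-0.8) + (2.2)·(2.2) + (-0.8)·(-0.8) + (-1.8)·(-1.8) + (1.2)·(1.2)) / 4 = 10.8/4 = 2.7
  S[X_2,X_3] = ((-0.8)·(2.2) + (2.2)·(2.2) + (-0.8)·(-3.8) + (-1.8)·(-0.8) + (1.2)·(0.2)) / 4 = 7.8/4 = 1.95
  S[X_3,X_3] = ((2.2)·(2.2) + (2.2)·(2.2) + (-3.8)·(-3.8) + (-0.8)·(-0.8) + (0.2)·(0.2)) / 4 = 24.8/4 = 6.2

S is symmetric (S[j,i] = S[i,j]). Assembling:

S = [[4.7, 3.3, 3.3],
 [3.3, 2.7, 1.95],
 [3.3, 1.95, 6.2]]


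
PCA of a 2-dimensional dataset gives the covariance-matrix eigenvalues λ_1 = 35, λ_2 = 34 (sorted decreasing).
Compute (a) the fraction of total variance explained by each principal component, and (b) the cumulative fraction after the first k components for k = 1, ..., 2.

Step 1 — total variance = trace(Sigma) = Σ λ_i = 35 + 34 = 69.

Step 2 — fraction explained by component i = λ_i / Σ λ:
  PC1: 35/69 = 0.5072
  PC2: 34/69 = 0.4928

Step 3 — cumulative fraction after k components = (λ_1 + ... + λ_k) / Σ λ:
  k = 1: 35/69 = 0.5072
  k = 2: (35 + 34)/69 = 69/69 = 1

Summary (fraction, with percent):

explained: PC1 0.5072 (50.72%), PC2 0.4928 (49.28%);  cumulative: 0.5072, 1


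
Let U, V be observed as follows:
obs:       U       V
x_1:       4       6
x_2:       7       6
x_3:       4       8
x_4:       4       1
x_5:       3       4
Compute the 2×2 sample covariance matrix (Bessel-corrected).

Step 1 — column means:
  mean(U) = (4 + 7 + 4 + 4 + 3) / 5 = 22/5 = 4.4
  mean(V) = (6 + 6 + 8 + 1 + 4) / 5 = 25/5 = 5

Step 2 — sample covariance S[i,j] = (1/(n-1)) · Σ_k (x_{k,i} - mean_i) · (x_{k,j} - mean_j), with n-1 = 4.
  S[U,U] = ((-0.4)·(-0.4) + (2.6)·(2.6) + (-0.4)·(-0.4) + (-0.4)·(-0.4) + (-1.4)·(-1.4)) / 4 = 9.2/4 = 2.3
  S[U,V] = ((-0.4)·(1) + (2.6)·(1) + (-0.4)·(3) + (-0.4)·(-4) + (-1.4)·(-1)) / 4 = 4/4 = 1
  S[V,V] = ((1)·(1) + (1)·(1) + (3)·(3) + (-4)·(-4) + (-1)·(-1)) / 4 = 28/4 = 7

S is symmetric (S[j,i] = S[i,j]). Assembling:

S = [[2.3, 1],
 [1, 7]]


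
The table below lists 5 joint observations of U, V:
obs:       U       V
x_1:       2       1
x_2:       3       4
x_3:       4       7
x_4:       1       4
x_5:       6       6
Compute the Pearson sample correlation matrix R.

Step 1 — column means:
  mean(U) = (2 + 3 + 4 + 1 + 6) / 5 = 16/5 = 3.2
  mean(V) = (1 + 4 + 7 + 4 + 6) / 5 = 22/5 = 4.4

Step 2 — sample variances and covariances s[i,j] = (1/(n-1)) · Σ_k (x_{k,i} - mean_i) · (x_{k,j} - mean_j), with n-1 = 4:
  s[U,U] = ((-1.2)·(-1.2) + (-0.2)·(-0.2) + (0.8)·(0.8) + (-2.2)·(-2.2) + (2.8)·(2.8)) / 4 = 14.8/4 = 3.7
  s[U,V] = ((-1.2)·(-3.4) + (-0.2)·(-0.4) + (0.8)·(2.6) + (-2.2)·(-0.4) + (2.8)·(1.6)) / 4 = 11.6/4 = 2.9
  s[V,V] = ((-3.4)·(-3.4) + (-0.4)·(-0.4) + (2.6)·(2.6) + (-0.4)·(-0.4) + (1.6)·(1.6)) / 4 = 21.2/4 = 5.3
  Sample standard deviations s_i = √(s[i,i]):
  s(U) = √(3.7) = 1.9235
  s(V) = √(5.3) = 2.3022

Step 3 — r_{ij} = s_{ij} / (s_i · s_j):
  r[U,U] = 1 (diagonal).
  r[U,V] = 2.9 / (1.9235 · 2.3022) = 2.9 / 4.4283 = 0.6549
  r[V,V] = 1 (diagonal).

R is symmetric with unit diagonal. Assembling:

R = [[1, 0.6549],
 [0.6549, 1]]


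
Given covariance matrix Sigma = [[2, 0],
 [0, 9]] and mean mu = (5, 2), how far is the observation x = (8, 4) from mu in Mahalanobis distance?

Step 1 — centre the observation: (x - mu) = (3, 2).

Step 2 — invert Sigma. det(Sigma) = 2·9 - (0)² = 18.
  Sigma^{-1} = (1/det) · [[d, -b], [-b, a]] = [[0.5, 0],
 [0, 0.1111]].

Step 3 — form the quadratic (x - mu)^T · Sigma^{-1} · (x - mu):
  Sigma^{-1} · (x - mu) = (1.5, 0.2222).
  (x - mu)^T · [Sigma^{-1} · (x - mu)] = (3)·(1.5) + (2)·(0.2222) = 4.9444.

Step 4 — take square root: d = √(4.9444) ≈ 2.2236.

d(x, mu) = √(4.9444) ≈ 2.2236


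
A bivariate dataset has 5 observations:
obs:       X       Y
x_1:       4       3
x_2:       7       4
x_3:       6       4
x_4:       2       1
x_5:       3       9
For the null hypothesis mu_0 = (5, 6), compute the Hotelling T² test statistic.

Step 1 — sample mean vector:
  mean(X) = (4 + 7 + 6 + 2 + 3) / 5 = 22/5 = 4.4
  mean(Y) = (3 + 4 + 4 + 1 + 9) / 5 = 21/5 = 4.2
  x̄ = (4.4, 4.2),  deviation x̄ - mu_0 = (4.4, 4.2) - (5, 6) = (-0.6, -1.8).

Step 2 — sample covariance matrix, S[i,j] = (1/(n-1)) · Σ_k (x_{k,i} - mean_i) · (x_{k,j} - mean_j), divisor n-1 = 4:
  S[X,X] = ((-0.4)·(-0.4) + (2.6)·(2.6) + (1.6)·(1.6) + (-2.4)·(-2.4) + (-1.4)·(-1.4)) / 4 = 17.2/4 = 4.3
  S[X,Y] = ((-0.4)·(-1.2) + (2.6)·(-0.2) + (1.6)·(-0.2) + (-2.4)·(-3.2) + (-1.4)·(4.8)) / 4 = 0.6/4 = 0.15
  S[Y,Y] = ((-1.2)·(-1.2) + (-0.2)·(-0.2) + (-0.2)·(-0.2) + (-3.2)·(-3.2) + (4.8)·(4.8)) / 4 = 34.8/4 = 8.7
  S = [[4.3, 0.15],
 [0.15, 8.7]].

Step 3 — invert S. det(S) = 4.3·8.7 - (0.15)² = 37.3875.
  S^{-1} = (1/det) · [[d, -b], [-b, a]] = [[0.2327, -0.004],
 [-0.004, 0.115]].

Step 4 — quadratic form (x̄ - mu_0)^T · S^{-1} · (x̄ - mu_0):
  S^{-1} · (x̄ - mu_0) = (-0.1324, -0.2046),
  (x̄ - mu_0)^T · [...] = (-0.6)·(-0.1324) + (-1.8)·(-0.2046) = 0.4477.

Step 5 — scale by n: T² = 5 · 0.4477 = 2.2387.

T² ≈ 2.2387


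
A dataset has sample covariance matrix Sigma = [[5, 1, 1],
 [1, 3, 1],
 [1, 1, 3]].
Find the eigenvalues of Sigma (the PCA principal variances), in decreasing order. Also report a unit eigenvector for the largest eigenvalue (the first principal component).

Step 1 — characteristic polynomial p(λ) = det(λI - Sigma) = λ³ - tr·λ² + c_1·λ - det, where tr = trace, c_1 = sum of the principal 2×2 minors, det = det(Sigma):
  tr = 5 + 3 + 3 = 11,
  c_1 = (5·3 - (1)²) + (5·3 - (1)²) + (3·3 - (1)²) = 14 + 14 + 8 = 36,
  det = 5·(3·3 - (1)²) - (1)·((1)·3 - (1)·(1)) + (1)·((1)·(1) - 3·(1)) = 5·(8) - (1)·(2) + (1)·(-2) = 36.
  So p(λ) = λ³ - 11λ² + 36λ - 36.
Step 2 — look for an integer root (rational root theorem: any rational root is an integer divisor of 36). Testing λ = 2:
  p(2) = 8 - 44 + 72 - 36 = 0  ✓
  Dividing out (λ - 2): p(λ) = (λ - 2)(λ² - 9λ + 18).
Step 3 — remaining eigenvalues from the quadratic λ² - 9λ + 18 = 0:
  Δ = 9² - 4·18 = 81 - 72 = 9,  λ = (9 ± √9)/2 = (9 ± 3)/2 = 6 or 3.
  Sorted: λ_1 = 6,  λ_2 = 3,  λ_3 = 2  (check: sum = 11 = tr ✓).

Step 4 — unit eigenvector for λ_1 = 6: v spans the null space of (Sigma - λ_1 I), whose rows are
  r_1 = (-1, 1, 1),  r_2 = (1, -3, 1),  r_3 = (1, 1, -3).
  v is orthogonal to every row, so take v ∝ r_1 × r_2 = ((1)·(1) - (1)·(-3), (1)·(1) - (-1)·(1), (-1)·(-3) - (1)·(1)) = (4, 2, 2).
  Rescale (divide by 2): u = (2, 1, 1).
  ||u|| = √((2)² + (1)² + (1)²) = √(6) ≈ 2.4495,  v_1 = u/||u|| ≈ (0.8165, 0.4082, 0.4082) (||v_1|| = 1).

λ_1 = 6,  λ_2 = 3,  λ_3 = 2;  v_1 ≈ (0.8165, 0.4082, 0.4082)


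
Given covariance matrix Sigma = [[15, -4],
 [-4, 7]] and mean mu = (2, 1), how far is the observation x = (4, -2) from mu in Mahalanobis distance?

Step 1 — centre the observation: (x - mu) = (2, -3).

Step 2 — invert Sigma. det(Sigma) = 15·7 - (-4)² = 89.
  Sigma^{-1} = (1/det) · [[d, -b], [-b, a]] = [[0.0787, 0.0449],
 [0.0449, 0.1685]].

Step 3 — form the quadratic (x - mu)^T · Sigma^{-1} · (x - mu):
  Sigma^{-1} · (x - mu) = (0.0225, -0.4157).
  (x - mu)^T · [Sigma^{-1} · (x - mu)] = (2)·(0.0225) + (-3)·(-0.4157) = 1.2921.

Step 4 — take square root: d = √(1.2921) ≈ 1.1367.

d(x, mu) = √(1.2921) ≈ 1.1367


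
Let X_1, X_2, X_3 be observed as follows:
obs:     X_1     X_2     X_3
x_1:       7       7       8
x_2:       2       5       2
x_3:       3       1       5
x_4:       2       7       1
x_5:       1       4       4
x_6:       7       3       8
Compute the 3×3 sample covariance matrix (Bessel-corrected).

Step 1 — column means:
  mean(X_1) = (7 + 2 + 3 + 2 + 1 + 7) / 6 = 22/6 = 3.6667
  mean(X_2) = (7 + 5 + 1 + 7 + 4 + 3) / 6 = 27/6 = 4.5
  mean(X_3) = (8 + 2 + 5 + 1 + 4 + 8) / 6 = 28/6 = 4.6667

Step 2 — sample covariance S[i,j] = (1/(n-1)) · Σ_k (x_{k,i} - mean_i) · (x_{k,j} - mean_j), with n-1 = 5.
  S[X_1,X_1] = ((3.3333)·(3.3333) + (-1.6667)·(-1.6667) + (-0.6667)·(-0.6667) + (-1.6667)·(-1.6667) + (-2.6667)·(-2.6667) + (3.3333)·(3.3333)) / 5 = 35.3333/5 = 7.0667
  S[X_1,X_2] = ((3.3333)·(2.5) + (-1.6667)·(0.5) + (-0.6667)·(-3.5) + (-1.6667)·(2.5) + (-2.6667)·(-0.5) + (3.3333)·(-1.5)) / 5 = 2/5 = 0.4
  S[X_1,X_3] = ((3.3333)·(3.3333) + (-1.6667)·(-2.6667) + (-0.6667)·(0.3333) + (-1.6667)·(-3.6667) + (-2.6667)·(-0.6667) + (3.3333)·(3.3333)) / 5 = 34.3333/5 = 6.8667
  S[X_2,X_2] = ((2.5)·(2.5) + (0.5)·(0.5) + (-3.5)·(-3.5) + (2.5)·(2.5) + (-0.5)·(-0.5) + (-1.5)·(-1.5)) / 5 = 27.5/5 = 5.5
  S[X_2,X_3] = ((2.5)·(3.3333) + (0.5)·(-2.6667) + (-3.5)·(0.3333) + (2.5)·(-3.6667) + (-0.5)·(-0.6667) + (-1.5)·(3.3333)) / 5 = -8/5 = -1.6
  S[X_3,X_3] = ((3.3333)·(3.3333) + (-2.6667)·(-2.6667) + (0.3333)·(0.3333) + (-3.6667)·(-3.6667) + (-0.6667)·(-0.6667) + (3.3333)·(3.3333)) / 5 = 43.3333/5 = 8.6667

S is symmetric (S[j,i] = S[i,j]). Assembling:

S = [[7.0667, 0.4, 6.8667],
 [0.4, 5.5, -1.6],
 [6.8667, -1.6, 8.6667]]


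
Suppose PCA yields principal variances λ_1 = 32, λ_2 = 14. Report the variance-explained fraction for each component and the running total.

Step 1 — total variance = trace(Sigma) = Σ λ_i = 32 + 14 = 46.

Step 2 — fraction explained by component i = λ_i / Σ λ:
  PC1: 32/46 = 0.6957
  PC2: 14/46 = 0.3043

Step 3 — cumulative fraction after k components = (λ_1 + ... + λ_k) / Σ λ:
  k = 1: 32/46 = 0.6957
  k = 2: (32 + 14)/46 = 46/46 = 1

Summary (fraction, with percent):

explained: PC1 0.6957 (69.57%), PC2 0.3043 (30.43%);  cumulative: 0.6957, 1


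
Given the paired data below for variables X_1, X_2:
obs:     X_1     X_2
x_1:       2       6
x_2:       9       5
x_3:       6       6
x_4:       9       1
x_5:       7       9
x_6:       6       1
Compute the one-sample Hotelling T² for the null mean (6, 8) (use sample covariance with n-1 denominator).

Step 1 — sample mean vector:
  mean(X_1) = (2 + 9 + 6 + 9 + 7 + 6) / 6 = 39/6 = 6.5
  mean(X_2) = (6 + 5 + 6 + 1 + 9 + 1) / 6 = 28/6 = 4.6667
  x̄ = (6.5, 4.6667),  deviation x̄ - mu_0 = (6.5, 4.6667) - (6, 8) = (0.5, -3.3333).

Step 2 — sample covariance matrix, S[i,j] = (1/(n-1)) · Σ_k (x_{k,i} - mean_i) · (x_{k,j} - mean_j), divisor n-1 = 5:
  S[X_1,X_1] = ((-4.5)·(-4.5) + (2.5)·(2.5) + (-0.5)·(-0.5) + (2.5)·(2.5) + (0.5)·(0.5) + (-0.5)·(-0.5)) / 5 = 33.5/5 = 6.7
  S[X_1,X_2] = ((-4.5)·(1.3333) + (2.5)·(0.3333) + (-0.5)·(1.3333) + (2.5)·(-3.6667) + (0.5)·(4.3333) + (-0.5)·(-3.6667)) / 5 = -11/5 = -2.2
  S[X_2,X_2] = ((1.3333)·(1.3333) + (0.3333)·(0.3333) + (1.3333)·(1.3333) + (-3.6667)·(-3.6667) + (4.3333)·(4.3333) + (-3.6667)·(-3.6667)) / 5 = 49.3333/5 = 9.8667
  S = [[6.7, -2.2],
 [-2.2, 9.8667]].

Step 3 — invert S. det(S) = 6.7·9.8667 - (-2.2)² = 61.2667.
  S^{-1} = (1/det) · [[d, -b], [-b, a]] = [[0.161, 0.0359],
 [0.0359, 0.1094]].

Step 4 — quadratic form (x̄ - mu_0)^T · S^{-1} · (x̄ - mu_0):
  S^{-1} · (x̄ - mu_0) = (-0.0392, -0.3466),
  (x̄ - mu_0)^T · [...] = (0.5)·(-0.0392) + (-3.3333)·(-0.3466) = 1.1357.

Step 5 — scale by n: T² = 6 · 1.1357 = 6.8139.

T² ≈ 6.8139


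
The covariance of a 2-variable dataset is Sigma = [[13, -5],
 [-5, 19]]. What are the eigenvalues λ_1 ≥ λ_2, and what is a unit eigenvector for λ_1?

Step 1 — characteristic polynomial of 2×2 Sigma:
  det(Sigma - λI) = λ² - trace · λ + det = 0.
  trace = 13 + 19 = 32, det = 13·19 - (-5)² = 222.
Step 2 — discriminant:
  Δ = trace² - 4·det = 1024 - 888 = 136.
Step 3 — eigenvalues:
  λ = (trace ± √Δ)/2 = (32 ± 11.6619)/2,
  λ_1 = 21.831,  λ_2 = 10.169.

Step 4 — unit eigenvector for λ_1: solve (Sigma - λ_1 I)v = 0. First row:
  (13 - 21.831)·v_x + (-5)·v_y = 0, i.e. (-8.831)·v_x + (-5)·v_y = 0,
  so v ∝ (b, λ_1 - a) = (-5, 8.831); multiply by -1 so the first entry is positive: u = (5, -8.831).
  ||u|| = √((5)² + (-8.831)²) = √(102.9857) ≈ 10.1482,
  v_1 = u/||u|| ≈ (0.4927, -0.8702) (||v_1|| = 1).

λ_1 = 21.831,  λ_2 = 10.169;  v_1 ≈ (0.4927, -0.8702)


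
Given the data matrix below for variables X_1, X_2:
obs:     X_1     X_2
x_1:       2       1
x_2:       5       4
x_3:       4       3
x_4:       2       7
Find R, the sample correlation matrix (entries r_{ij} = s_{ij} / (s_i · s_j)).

Step 1 — column means:
  mean(X_1) = (2 + 5 + 4 + 2) / 4 = 13/4 = 3.25
  mean(X_2) = (1 + 4 + 3 + 7) / 4 = 15/4 = 3.75

Step 2 — sample variances and covariances s[i,j] = (1/(n-1)) · Σ_k (x_{k,i} - mean_i) · (x_{k,j} - mean_j), with n-1 = 3:
  s[X_1,X_1] = ((-1.25)·(-1.25) + (1.75)·(1.75) + (0.75)·(0.75) + (-1.25)·(-1.25)) / 3 = 6.75/3 = 2.25
  s[X_1,X_2] = ((-1.25)·(-2.75) + (1.75)·(0.25) + (0.75)·(-0.75) + (-1.25)·(3.25)) / 3 = -0.75/3 = -0.25
  s[X_2,X_2] = ((-2.75)·(-2.75) + (0.25)·(0.25) + (-0.75)·(-0.75) + (3.25)·(3.25)) / 3 = 18.75/3 = 6.25
  Sample standard deviations s_i = √(s[i,i]):
  s(X_1) = √(2.25) = 1.5
  s(X_2) = √(6.25) = 2.5

Step 3 — r_{ij} = s_{ij} / (s_i · s_j):
  r[X_1,X_1] = 1 (diagonal).
  r[X_1,X_2] = -0.25 / (1.5 · 2.5) = -0.25 / 3.75 = -0.0667
  r[X_2,X_2] = 1 (diagonal).

R is symmetric with unit diagonal. Assembling:

R = [[1, -0.0667],
 [-0.0667, 1]]


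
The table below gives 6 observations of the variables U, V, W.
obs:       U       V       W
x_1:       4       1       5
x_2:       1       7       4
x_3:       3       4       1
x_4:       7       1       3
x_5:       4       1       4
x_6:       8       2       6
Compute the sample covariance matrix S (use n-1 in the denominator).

Step 1 — column means:
  mean(U) = (4 + 1 + 3 + 7 + 4 + 8) / 6 = 27/6 = 4.5
  mean(V) = (1 + 7 + 4 + 1 + 1 + 2) / 6 = 16/6 = 2.6667
  mean(W) = (5 + 4 + 1 + 3 + 4 + 6) / 6 = 23/6 = 3.8333

Step 2 — sample covariance S[i,j] = (1/(n-1)) · Σ_k (x_{k,i} - mean_i) · (x_{k,j} - mean_j), with n-1 = 5.
  S[U,U] = ((-0.5)·(-0.5) + (-3.5)·(-3.5) + (-1.5)·(-1.5) + (2.5)·(2.5) + (-0.5)·(-0.5) + (3.5)·(3.5)) / 5 = 33.5/5 = 6.7
  S[U,V] = ((-0.5)·(-1.6667) + (-3.5)·(4.3333) + (-1.5)·(1.3333) + (2.5)·(-1.6667) + (-0.5)·(-1.6667) + (3.5)·(-0.6667)) / 5 = -22/5 = -4.4
  S[U,W] = ((-0.5)·(1.1667) + (-3.5)·(0.1667) + (-1.5)·(-2.8333) + (2.5)·(-0.8333) + (-0.5)·(0.1667) + (3.5)·(2.1667)) / 5 = 8.5/5 = 1.7
  S[V,V] = ((-1.6667)·(-1.6667) + (4.3333)·(4.3333) + (1.3333)·(1.3333) + (-1.6667)·(-1.6667) + (-1.6667)·(-1.6667) + (-0.6667)·(-0.6667)) / 5 = 29.3333/5 = 5.8667
  S[V,W] = ((-1.6667)·(1.1667) + (4.3333)·(0.1667) + (1.3333)·(-2.8333) + (-1.6667)·(-0.8333) + (-1.6667)·(0.1667) + (-0.6667)·(2.1667)) / 5 = -5.3333/5 = -1.0667
  S[W,W] = ((1.1667)·(1.1667) + (0.1667)·(0.1667) + (-2.8333)·(-2.8333) + (-0.8333)·(-0.8333) + (0.1667)·(0.1667) + (2.1667)·(2.1667)) / 5 = 14.8333/5 = 2.9667

S is symmetric (S[j,i] = S[i,j]). Assembling:

S = [[6.7, -4.4, 1.7],
 [-4.4, 5.8667, -1.0667],
 [1.7, -1.0667, 2.9667]]
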